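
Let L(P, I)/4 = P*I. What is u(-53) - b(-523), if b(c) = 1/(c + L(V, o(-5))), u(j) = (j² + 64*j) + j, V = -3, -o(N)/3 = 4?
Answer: -241043/379 ≈ -636.00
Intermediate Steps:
o(N) = -12 (o(N) = -3*4 = -12)
L(P, I) = 4*I*P (L(P, I) = 4*(P*I) = 4*(I*P) = 4*I*P)
u(j) = j² + 65*j
b(c) = 1/(144 + c) (b(c) = 1/(c + 4*(-12)*(-3)) = 1/(c + 144) = 1/(144 + c))
u(-53) - b(-523) = -53*(65 - 53) - 1/(144 - 523) = -53*12 - 1/(-379) = -636 - 1*(-1/379) = -636 + 1/379 = -241043/379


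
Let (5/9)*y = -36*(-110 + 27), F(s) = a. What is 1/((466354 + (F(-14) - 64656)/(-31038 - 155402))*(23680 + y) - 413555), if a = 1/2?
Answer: 466100/6316166589382913 ≈ 7.3795e-11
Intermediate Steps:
a = 1/2 ≈ 0.50000
F(s) = 1/2
y = 26892/5 (y = 9*(-36*(-110 + 27))/5 = 9*(-36*(-83))/5 = (9/5)*2988 = 26892/5 ≈ 5378.4)
1/((466354 + (F(-14) - 64656)/(-31038 - 155402))*(23680 + y) - 413555) = 1/((466354 + (1/2 - 64656)/(-31038 - 155402))*(23680 + 26892/5) - 413555) = 1/((466354 - 129311/2/(-186440))*(145292/5) - 413555) = 1/((466354 - 129311/2*(-1/186440))*(145292/5) - 413555) = 1/((466354 + 129311/372880)*(145292/5) - 413555) = 1/((173894208831/372880)*(145292/5) - 413555) = 1/(6316359347368413/466100 - 413555) = 1/(6316166589382913/466100) = 466100/6316166589382913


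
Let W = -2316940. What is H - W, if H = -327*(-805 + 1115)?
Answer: 2215570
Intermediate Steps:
H = -101370 (H = -327*310 = -101370)
H - W = -101370 - 1*(-2316940) = -101370 + 2316940 = 2215570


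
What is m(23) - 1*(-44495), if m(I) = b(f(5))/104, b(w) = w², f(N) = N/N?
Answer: 4627481/104 ≈ 44495.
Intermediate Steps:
f(N) = 1
m(I) = 1/104 (m(I) = 1²/104 = 1*(1/104) = 1/104)
m(23) - 1*(-44495) = 1/104 - 1*(-44495) = 1/104 + 44495 = 4627481/104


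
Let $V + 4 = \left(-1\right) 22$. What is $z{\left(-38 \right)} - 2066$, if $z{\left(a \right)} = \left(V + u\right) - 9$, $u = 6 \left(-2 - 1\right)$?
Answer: $-2119$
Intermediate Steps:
$V = -26$ ($V = -4 - 22 = -26$)
$u = -18$ ($u = 6 \left(-3\right) = -18$)
$z{\left(a \right)} = -53$ ($z{\left(a \right)} = \left(-26 - 18\right) - 9 = -44 - 9 = -53$)
$z{\left(-38 \right)} - 2066 = -53 - 2066 = -2119$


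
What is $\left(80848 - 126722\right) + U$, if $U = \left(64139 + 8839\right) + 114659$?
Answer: $141763$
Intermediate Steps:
$U = 187637$ ($U = 72978 + 114659 = 187637$)
$\left(80848 - 126722\right) + U = \left(80848 - 126722\right) + 187637 = -45874 + 187637 = 141763$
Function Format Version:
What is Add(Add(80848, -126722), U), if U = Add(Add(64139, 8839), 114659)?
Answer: 141763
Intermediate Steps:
U = 187637 (U = Add(72978, 114659) = 187637)
Add(Add(80848, -126722), U) = Add(Add(80848, -126722), 187637) = Add(-45874, 187637) = 141763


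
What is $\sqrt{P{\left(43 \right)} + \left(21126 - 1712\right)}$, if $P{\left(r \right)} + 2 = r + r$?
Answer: $\sqrt{19498} \approx 139.64$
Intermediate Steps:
$P{\left(r \right)} = -2 + 2 r$ ($P{\left(r \right)} = -2 + \left(r + r\right) = -2 + 2 r$)
$\sqrt{P{\left(43 \right)} + \left(21126 - 1712\right)} = \sqrt{\left(-2 + 2 \cdot 43\right) + \left(21126 - 1712\right)} = \sqrt{\left(-2 + 86\right) + \left(21126 - 1712\right)} = \sqrt{84 + 19414} = \sqrt{19498}$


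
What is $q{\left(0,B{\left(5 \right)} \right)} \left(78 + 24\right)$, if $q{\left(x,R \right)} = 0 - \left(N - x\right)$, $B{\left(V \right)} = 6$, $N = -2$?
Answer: $204$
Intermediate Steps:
$q{\left(x,R \right)} = 2 + x$ ($q{\left(x,R \right)} = 0 + \left(x - -2\right) = 0 + \left(x + 2\right) = 0 + \left(2 + x\right) = 2 + x$)
$q{\left(0,B{\left(5 \right)} \right)} \left(78 + 24\right) = \left(2 + 0\right) \left(78 + 24\right) = 2 \cdot 102 = 204$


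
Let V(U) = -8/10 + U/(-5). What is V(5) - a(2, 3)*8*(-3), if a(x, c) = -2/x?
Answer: -129/5 ≈ -25.800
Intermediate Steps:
V(U) = -⅘ - U/5 (V(U) = -8*⅒ + U*(-⅕) = -⅘ - U/5)
V(5) - a(2, 3)*8*(-3) = (-⅘ - ⅕*5) - -2/2*8*(-3) = (-⅘ - 1) - -2*½*8*(-3) = -9/5 - (-1*8)*(-3) = -9/5 - (-8)*(-3) = -9/5 - 1*24 = -9/5 - 24 = -129/5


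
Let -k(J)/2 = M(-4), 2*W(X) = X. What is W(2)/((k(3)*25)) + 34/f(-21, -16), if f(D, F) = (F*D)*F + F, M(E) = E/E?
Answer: -1773/67400 ≈ -0.026306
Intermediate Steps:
W(X) = X/2
M(E) = 1
k(J) = -2 (k(J) = -2*1 = -2)
f(D, F) = F + D*F² (f(D, F) = (D*F)*F + F = D*F² + F = F + D*F²)
W(2)/((k(3)*25)) + 34/f(-21, -16) = ((½)*2)/((-2*25)) + 34/((-16*(1 - 21*(-16)))) = 1/(-50) + 34/((-16*(1 + 336))) = 1*(-1/50) + 34/((-16*337)) = -1/50 + 34/(-5392) = -1/50 + 34*(-1/5392) = -1/50 - 17/2696 = -1773/67400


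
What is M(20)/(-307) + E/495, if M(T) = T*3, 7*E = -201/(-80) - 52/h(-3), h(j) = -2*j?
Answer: -7192777/36471600 ≈ -0.19722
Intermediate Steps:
E = -211/240 (E = (-201/(-80) - 52/((-2*(-3))))/7 = (-201*(-1/80) - 52/6)/7 = (201/80 - 52*⅙)/7 = (201/80 - 26/3)/7 = (⅐)*(-1477/240) = -211/240 ≈ -0.87917)
M(T) = 3*T
M(20)/(-307) + E/495 = (3*20)/(-307) - 211/240/495 = 60*(-1/307) - 211/240*1/495 = -60/307 - 211/118800 = -7192777/36471600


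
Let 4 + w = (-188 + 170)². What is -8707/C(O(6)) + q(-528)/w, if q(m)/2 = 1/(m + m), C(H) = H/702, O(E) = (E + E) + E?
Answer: -57374254081/168960 ≈ -3.3957e+5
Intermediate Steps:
O(E) = 3*E (O(E) = 2*E + E = 3*E)
w = 320 (w = -4 + (-188 + 170)² = -4 + (-18)² = -4 + 324 = 320)
C(H) = H/702 (C(H) = H*(1/702) = H/702)
q(m) = 1/m (q(m) = 2/(m + m) = 2/((2*m)) = 2*(1/(2*m)) = 1/m)
-8707/C(O(6)) + q(-528)/w = -8707/((3*6)/702) + 1/(-528*320) = -8707/((1/702)*18) - 1/528*1/320 = -8707/1/39 - 1/168960 = -8707*39 - 1/168960 = -339573 - 1/168960 = -57374254081/168960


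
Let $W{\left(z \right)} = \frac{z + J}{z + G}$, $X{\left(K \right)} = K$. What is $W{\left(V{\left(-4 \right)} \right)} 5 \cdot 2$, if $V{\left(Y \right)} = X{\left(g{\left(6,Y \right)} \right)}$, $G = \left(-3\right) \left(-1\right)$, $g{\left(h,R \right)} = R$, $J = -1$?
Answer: $50$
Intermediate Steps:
$G = 3$
$V{\left(Y \right)} = Y$
$W{\left(z \right)} = \frac{-1 + z}{3 + z}$ ($W{\left(z \right)} = \frac{z - 1}{z + 3} = \frac{-1 + z}{3 + z}$)
$W{\left(V{\left(-4 \right)} \right)} 5 \cdot 2 = \frac{-1 - 4}{3 - 4} \cdot 5 \cdot 2 = \frac{1}{-1} \left(-5\right) 10 = \left(-1\right) \left(-5\right) 10 = 5 \cdot 10 = 50$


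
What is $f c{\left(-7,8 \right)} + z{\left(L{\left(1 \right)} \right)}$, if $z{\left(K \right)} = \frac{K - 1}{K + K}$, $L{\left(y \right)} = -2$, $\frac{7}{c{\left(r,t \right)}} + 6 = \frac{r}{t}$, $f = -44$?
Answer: $\frac{911}{20} \approx 45.55$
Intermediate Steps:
$c{\left(r,t \right)} = \frac{7}{-6 + \frac{r}{t}}$
$z{\left(K \right)} = \frac{-1 + K}{2 K}$
$f c{\left(-7,8 \right)} + z{\left(L{\left(1 \right)} \right)} = - 44 \cdot 7 \cdot 8 \frac{1}{-7 - 48} + \frac{-1 - 2}{2 \left(-2\right)} = - 44 \cdot 7 \cdot 8 \frac{1}{-7 - 48} + \frac{1}{2} \left(- \frac{1}{2}\right) \left(-3\right) = - 44 \cdot 7 \cdot 8 \frac{1}{-55} + \frac{3}{4} = - 44 \cdot 7 \cdot 8 \left(- \frac{1}{55}\right) + \frac{3}{4} = \left(-44\right) \left(- \frac{56}{55}\right) + \frac{3}{4} = \frac{224}{5} + \frac{3}{4} = \frac{911}{20}$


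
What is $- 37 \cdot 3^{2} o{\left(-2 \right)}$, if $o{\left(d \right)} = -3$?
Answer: $999$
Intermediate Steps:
$- 37 \cdot 3^{2} o{\left(-2 \right)} = - 37 \cdot 3^{2} \left(-3\right) = \left(-37\right) 9 \left(-3\right) = \left(-333\right) \left(-3\right) = 999$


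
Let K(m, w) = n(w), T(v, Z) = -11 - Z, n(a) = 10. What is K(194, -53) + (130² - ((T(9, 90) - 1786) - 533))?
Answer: 19330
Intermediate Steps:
K(m, w) = 10
K(194, -53) + (130² - ((T(9, 90) - 1786) - 533)) = 10 + (130² - (((-11 - 1*90) - 1786) - 533)) = 10 + (16900 - (((-11 - 90) - 1786) - 533)) = 10 + (16900 - ((-101 - 1786) - 533)) = 10 + (16900 - (-1887 - 533)) = 10 + (16900 - 1*(-2420)) = 10 + (16900 + 2420) = 10 + 19320 = 19330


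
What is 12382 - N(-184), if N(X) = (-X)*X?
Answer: 46238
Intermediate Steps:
N(X) = -X²
12382 - N(-184) = 12382 - (-1)*(-184)² = 12382 - (-1)*33856 = 12382 - 1*(-33856) = 12382 + 33856 = 46238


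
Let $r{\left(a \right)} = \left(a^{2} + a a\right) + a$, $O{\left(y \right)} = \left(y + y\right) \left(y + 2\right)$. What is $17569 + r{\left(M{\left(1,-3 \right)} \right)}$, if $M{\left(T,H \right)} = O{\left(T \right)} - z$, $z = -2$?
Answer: $17705$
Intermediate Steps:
$O{\left(y \right)} = 2 y \left(2 + y\right)$
$M{\left(T,H \right)} = 2 + 2 T \left(2 + T\right)$ ($M{\left(T,H \right)} = 2 T \left(2 + T\right) - -2 = 2 T \left(2 + T\right) + 2 = 2 + 2 T \left(2 + T\right)$)
$r{\left(a \right)} = a + 2 a^{2}$ ($r{\left(a \right)} = \left(a^{2} + a^{2}\right) + a = 2 a^{2} + a = a + 2 a^{2}$)
$17569 + r{\left(M{\left(1,-3 \right)} \right)} = 17569 + \left(2 + 2 \cdot 1 \left(2 + 1\right)\right) \left(1 + 2 \left(2 + 2 \cdot 1 \left(2 + 1\right)\right)\right) = 17569 + \left(2 + 2 \cdot 1 \cdot 3\right) \left(1 + 2 \left(2 + 2 \cdot 1 \cdot 3\right)\right) = 17569 + \left(2 + 6\right) \left(1 + 2 \left(2 + 6\right)\right) = 17569 + 8 \left(1 + 2 \cdot 8\right) = 17569 + 8 \left(1 + 16\right) = 17569 + 8 \cdot 17 = 17569 + 136 = 17705$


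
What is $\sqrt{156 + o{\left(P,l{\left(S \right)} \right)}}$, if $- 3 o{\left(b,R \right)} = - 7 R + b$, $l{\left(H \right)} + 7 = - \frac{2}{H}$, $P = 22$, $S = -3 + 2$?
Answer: $\sqrt{137} \approx 11.705$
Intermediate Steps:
$S = -1$
$l{\left(H \right)} = -7 - \frac{2}{H}$
$o{\left(b,R \right)} = - \frac{b}{3} + \frac{7 R}{3}$ ($o{\left(b,R \right)} = - \frac{- 7 R + b}{3} = - \frac{b - 7 R}{3} = - \frac{b}{3} + \frac{7 R}{3}$)
$\sqrt{156 + o{\left(P,l{\left(S \right)} \right)}} = \sqrt{156 + \left(\left(- \frac{1}{3}\right) 22 + \frac{7 \left(-7 - \frac{2}{-1}\right)}{3}\right)} = \sqrt{156 + \left(- \frac{22}{3} + \frac{7 \left(-7 - -2\right)}{3}\right)} = \sqrt{156 + \left(- \frac{22}{3} + \frac{7 \left(-7 + 2\right)}{3}\right)} = \sqrt{156 + \left(- \frac{22}{3} + \frac{7}{3} \left(-5\right)\right)} = \sqrt{156 - 19} = \sqrt{137}$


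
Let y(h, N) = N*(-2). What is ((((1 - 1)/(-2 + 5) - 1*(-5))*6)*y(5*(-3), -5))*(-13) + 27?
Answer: -3873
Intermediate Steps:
y(h, N) = -2*N
((((1 - 1)/(-2 + 5) - 1*(-5))*6)*y(5*(-3), -5))*(-13) + 27 = ((((1 - 1)/(-2 + 5) - 1*(-5))*6)*(-2*(-5)))*(-13) + 27 = (((0/3 + 5)*6)*10)*(-13) + 27 = (((0*(⅓) + 5)*6)*10)*(-13) + 27 = (((0 + 5)*6)*10)*(-13) + 27 = ((5*6)*10)*(-13) + 27 = (30*10)*(-13) + 27 = 300*(-13) + 27 = -3900 + 27 = -3873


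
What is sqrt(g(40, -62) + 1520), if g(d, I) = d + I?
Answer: sqrt(1498) ≈ 38.704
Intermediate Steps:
g(d, I) = I + d
sqrt(g(40, -62) + 1520) = sqrt((-62 + 40) + 1520) = sqrt(-22 + 1520) = sqrt(1498)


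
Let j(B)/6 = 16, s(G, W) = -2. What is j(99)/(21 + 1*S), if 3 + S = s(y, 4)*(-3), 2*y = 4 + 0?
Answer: 4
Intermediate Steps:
y = 2 (y = (4 + 0)/2 = (½)*4 = 2)
S = 3 (S = -3 - 2*(-3) = -3 + 6 = 3)
j(B) = 96 (j(B) = 6*16 = 96)
j(99)/(21 + 1*S) = 96/(21 + 1*3) = 96/(21 + 3) = 96/24 = 96*(1/24) = 4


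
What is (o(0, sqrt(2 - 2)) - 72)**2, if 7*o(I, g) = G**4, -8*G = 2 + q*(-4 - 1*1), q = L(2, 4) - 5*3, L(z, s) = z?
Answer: 327130055307169/822083584 ≈ 3.9793e+5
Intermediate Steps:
q = -13 (q = 2 - 5*3 = 2 - 15 = -13)
G = -67/8 (G = -(2 - 13*(-4 - 1*1))/8 = -(2 - 13*(-4 - 1))/8 = -(2 - 13*(-5))/8 = -(2 + 65)/8 = -1/8*67 = -67/8 ≈ -8.3750)
o(I, g) = 20151121/28672 (o(I, g) = (-67/8)**4/7 = (1/7)*(20151121/4096) = 20151121/28672)
(o(0, sqrt(2 - 2)) - 72)**2 = (20151121/28672 - 72)**2 = (18086737/28672)**2 = 327130055307169/822083584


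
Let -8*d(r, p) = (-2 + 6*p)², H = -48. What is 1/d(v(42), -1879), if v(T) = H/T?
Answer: -1/15893522 ≈ -6.2919e-8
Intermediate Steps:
v(T) = -48/T
d(r, p) = -(-2 + 6*p)²/8
1/d(v(42), -1879) = 1/(-(-1 + 3*(-1879))²/2) = 1/(-(-1 - 5637)²/2) = 1/(-½*(-5638)²) = 1/(-½*31787044) = 1/(-15893522) = -1/15893522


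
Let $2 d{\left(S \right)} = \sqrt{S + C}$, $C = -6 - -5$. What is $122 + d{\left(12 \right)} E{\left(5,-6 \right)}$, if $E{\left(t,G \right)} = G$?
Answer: $122 - 3 \sqrt{11} \approx 112.05$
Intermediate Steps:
$C = -1$ ($C = -6 + 5 = -1$)
$d{\left(S \right)} = \frac{\sqrt{-1 + S}}{2}$ ($d{\left(S \right)} = \frac{\sqrt{S - 1}}{2} = \frac{\sqrt{-1 + S}}{2}$)
$122 + d{\left(12 \right)} E{\left(5,-6 \right)} = 122 + \frac{\sqrt{-1 + 12}}{2} \left(-6\right) = 122 + \frac{\sqrt{11}}{2} \left(-6\right) = 122 - 3 \sqrt{11}$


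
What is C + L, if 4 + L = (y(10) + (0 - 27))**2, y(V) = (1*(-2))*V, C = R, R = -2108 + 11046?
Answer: 11143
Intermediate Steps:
R = 8938
C = 8938
y(V) = -2*V
L = 2205 (L = -4 + (-2*10 + (0 - 27))**2 = -4 + (-20 - 27)**2 = -4 + (-47)**2 = -4 + 2209 = 2205)
C + L = 8938 + 2205 = 11143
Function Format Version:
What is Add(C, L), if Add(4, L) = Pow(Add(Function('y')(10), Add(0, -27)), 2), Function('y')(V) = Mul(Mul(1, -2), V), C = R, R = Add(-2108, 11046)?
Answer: 11143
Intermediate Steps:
R = 8938
C = 8938
Function('y')(V) = Mul(-2, V)
L = 2205 (L = Add(-4, Pow(Add(Mul(-2, 10), Add(0, -27)), 2)) = Add(-4, Pow(Add(-20, -27), 2)) = Add(-4, Pow(-47, 2)) = Add(-4, 2209) = 2205)
Add(C, L) = Add(8938, 2205) = 11143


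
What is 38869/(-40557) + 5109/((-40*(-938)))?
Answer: -1251159167/1521698640 ≈ -0.82221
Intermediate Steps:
38869/(-40557) + 5109/((-40*(-938))) = 38869*(-1/40557) + 5109/37520 = -38869/40557 + 5109*(1/37520) = -38869/40557 + 5109/37520 = -1251159167/1521698640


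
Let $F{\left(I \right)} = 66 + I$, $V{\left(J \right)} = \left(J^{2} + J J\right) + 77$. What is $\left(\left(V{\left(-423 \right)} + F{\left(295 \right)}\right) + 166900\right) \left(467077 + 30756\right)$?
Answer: $261459900268$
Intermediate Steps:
$V{\left(J \right)} = 77 + 2 J^{2}$ ($V{\left(J \right)} = \left(J^{2} + J^{2}\right) + 77 = 2 J^{2} + 77 = 77 + 2 J^{2}$)
$\left(\left(V{\left(-423 \right)} + F{\left(295 \right)}\right) + 166900\right) \left(467077 + 30756\right) = \left(\left(\left(77 + 2 \left(-423\right)^{2}\right) + \left(66 + 295\right)\right) + 166900\right) \left(467077 + 30756\right) = \left(\left(\left(77 + 2 \cdot 178929\right) + 361\right) + 166900\right) 497833 = \left(\left(\left(77 + 357858\right) + 361\right) + 166900\right) 497833 = \left(\left(357935 + 361\right) + 166900\right) 497833 = \left(358296 + 166900\right) 497833 = 525196 \cdot 497833 = 261459900268$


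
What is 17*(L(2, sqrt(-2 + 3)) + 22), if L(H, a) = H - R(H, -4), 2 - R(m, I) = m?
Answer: 408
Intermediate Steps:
R(m, I) = 2 - m
L(H, a) = -2 + 2*H (L(H, a) = H - (2 - H) = H + (-2 + H) = -2 + 2*H)
17*(L(2, sqrt(-2 + 3)) + 22) = 17*((-2 + 2*2) + 22) = 17*((-2 + 4) + 22) = 17*(2 + 22) = 17*24 = 408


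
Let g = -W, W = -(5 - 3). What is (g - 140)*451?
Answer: -62238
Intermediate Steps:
W = -2 (W = -1*2 = -2)
g = 2 (g = -1*(-2) = 2)
(g - 140)*451 = (2 - 140)*451 = -138*451 = -62238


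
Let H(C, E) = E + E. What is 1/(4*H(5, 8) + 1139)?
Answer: 1/1203 ≈ 0.00083125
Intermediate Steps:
H(C, E) = 2*E
1/(4*H(5, 8) + 1139) = 1/(4*(2*8) + 1139) = 1/(4*16 + 1139) = 1/(64 + 1139) = 1/1203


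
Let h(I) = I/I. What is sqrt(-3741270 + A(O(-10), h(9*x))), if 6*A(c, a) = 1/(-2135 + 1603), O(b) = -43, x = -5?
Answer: 11*I*sqrt(78758866158)/1596 ≈ 1934.2*I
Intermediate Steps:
h(I) = 1
A(c, a) = -1/3192 (A(c, a) = 1/(6*(-2135 + 1603)) = (1/6)/(-532) = (1/6)*(-1/532) = -1/3192)
sqrt(-3741270 + A(O(-10), h(9*x))) = sqrt(-3741270 - 1/3192) = sqrt(-11942133841/3192) = 11*I*sqrt(78758866158)/1596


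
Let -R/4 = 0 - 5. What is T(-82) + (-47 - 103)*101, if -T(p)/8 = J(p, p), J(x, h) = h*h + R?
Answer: -69102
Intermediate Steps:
R = 20 (R = -4*(0 - 5) = -4*(-5) = 20)
J(x, h) = 20 + h² (J(x, h) = h*h + 20 = h² + 20 = 20 + h²)
T(p) = -160 - 8*p² (T(p) = -8*(20 + p²) = -160 - 8*p²)
T(-82) + (-47 - 103)*101 = (-160 - 8*(-82)²) + (-47 - 103)*101 = (-160 - 8*6724) - 150*101 = (-160 - 53792) - 15150 = -53952 - 15150 = -69102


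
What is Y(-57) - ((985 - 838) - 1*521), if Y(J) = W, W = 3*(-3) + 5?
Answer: 370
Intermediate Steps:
W = -4 (W = -9 + 5 = -4)
Y(J) = -4
Y(-57) - ((985 - 838) - 1*521) = -4 - ((985 - 838) - 1*521) = -4 - (147 - 521) = -4 - 1*(-374) = -4 + 374 = 370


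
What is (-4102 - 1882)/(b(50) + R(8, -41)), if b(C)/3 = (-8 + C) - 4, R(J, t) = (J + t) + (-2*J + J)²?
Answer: -5984/145 ≈ -41.269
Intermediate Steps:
R(J, t) = J + t + J² (R(J, t) = (J + t) + (-J)² = (J + t) + J² = J + t + J²)
b(C) = -36 + 3*C (b(C) = 3*((-8 + C) - 4) = 3*(-12 + C) = -36 + 3*C)
(-4102 - 1882)/(b(50) + R(8, -41)) = (-4102 - 1882)/((-36 + 3*50) + (8 - 41 + 8²)) = -5984/((-36 + 150) + (8 - 41 + 64)) = -5984/(114 + 31) = -5984/145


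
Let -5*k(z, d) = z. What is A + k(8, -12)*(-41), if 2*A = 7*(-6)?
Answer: 223/5 ≈ 44.600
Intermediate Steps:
k(z, d) = -z/5
A = -21 (A = (7*(-6))/2 = (½)*(-42) = -21)
A + k(8, -12)*(-41) = -21 - ⅕*8*(-41) = -21 - 8/5*(-41) = -21 + 328/5 = 223/5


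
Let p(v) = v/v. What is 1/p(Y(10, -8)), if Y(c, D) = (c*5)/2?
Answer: 1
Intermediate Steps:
Y(c, D) = 5*c/2 (Y(c, D) = (5*c)*(½) = 5*c/2)
p(v) = 1
1/p(Y(10, -8)) = 1/1 = 1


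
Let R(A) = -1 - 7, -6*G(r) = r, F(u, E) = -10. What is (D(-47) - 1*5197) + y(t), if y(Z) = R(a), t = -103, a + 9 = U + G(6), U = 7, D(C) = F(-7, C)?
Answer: -5215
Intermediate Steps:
G(r) = -r/6
D(C) = -10
a = -3 (a = -9 + (7 - ⅙*6) = -9 + (7 - 1) = -9 + 6 = -3)
R(A) = -8
y(Z) = -8
(D(-47) - 1*5197) + y(t) = (-10 - 1*5197) - 8 = (-10 - 5197) - 8 = -5207 - 8 = -5215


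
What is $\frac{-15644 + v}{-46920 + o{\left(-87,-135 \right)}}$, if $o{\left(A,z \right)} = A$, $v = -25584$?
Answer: $\frac{41228}{47007} \approx 0.87706$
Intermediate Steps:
$\frac{-15644 + v}{-46920 + o{\left(-87,-135 \right)}} = \frac{-15644 - 25584}{-46920 - 87} = - \frac{41228}{-47007} = \left(-41228\right) \left(- \frac{1}{47007}\right) = \frac{41228}{47007}$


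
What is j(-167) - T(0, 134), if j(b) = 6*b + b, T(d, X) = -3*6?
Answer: -1151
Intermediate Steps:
T(d, X) = -18
j(b) = 7*b
j(-167) - T(0, 134) = 7*(-167) - 1*(-18) = -1169 + 18 = -1151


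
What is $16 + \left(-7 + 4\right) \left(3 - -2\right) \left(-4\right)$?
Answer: $76$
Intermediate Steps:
$16 + \left(-7 + 4\right) \left(3 - -2\right) \left(-4\right) = 16 + - 3 \left(3 + \left(-2 + 4\right)\right) \left(-4\right) = 16 + - 3 \left(3 + 2\right) \left(-4\right) = 16 + \left(-3\right) 5 \left(-4\right) = 16 - -60 = 16 + 60 = 76$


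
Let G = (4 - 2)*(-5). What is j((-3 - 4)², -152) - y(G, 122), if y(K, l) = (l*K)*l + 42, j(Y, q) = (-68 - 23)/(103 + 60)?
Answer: 24253983/163 ≈ 1.4880e+5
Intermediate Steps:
G = -10 (G = 2*(-5) = -10)
j(Y, q) = -91/163
y(K, l) = 42 + K*l² (y(K, l) = (K*l)*l + 42 = K*l² + 42 = 42 + K*l²)
j((-3 - 4)², -152) - y(G, 122) = -91/163 - (42 - 10*122²) = -91/163 - (42 - 10*14884) = -91/163 - (42 - 148840) = -91/163 - 1*(-148798) = -91/163 + 148798 = 24253983/163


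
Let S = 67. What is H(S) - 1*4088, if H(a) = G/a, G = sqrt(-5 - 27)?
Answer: -4088 + 4*I*sqrt(2)/67 ≈ -4088.0 + 0.084431*I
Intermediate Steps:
G = 4*I*sqrt(2) (G = sqrt(-32) = 4*I*sqrt(2) ≈ 5.6569*I)
H(a) = 4*I*sqrt(2)/a (H(a) = (4*I*sqrt(2))/a = 4*I*sqrt(2)/a)
H(S) - 1*4088 = 4*I*sqrt(2)/67 - 1*4088 = 4*I*sqrt(2)*(1/67) - 4088 = 4*I*sqrt(2)/67 - 4088 = -4088 + 4*I*sqrt(2)/67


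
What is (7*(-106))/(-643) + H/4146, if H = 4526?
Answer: 2993275/1332939 ≈ 2.2456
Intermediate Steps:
(7*(-106))/(-643) + H/4146 = (7*(-106))/(-643) + 4526/4146 = -742*(-1/643) + 4526*(1/4146) = 742/643 + 2263/2073 = 2993275/1332939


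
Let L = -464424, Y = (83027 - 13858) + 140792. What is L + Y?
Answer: -254463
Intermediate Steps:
Y = 209961 (Y = 69169 + 140792 = 209961)
L + Y = -464424 + 209961 = -254463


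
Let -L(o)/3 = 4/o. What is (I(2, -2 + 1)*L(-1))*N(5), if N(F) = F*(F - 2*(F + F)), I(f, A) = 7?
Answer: -6300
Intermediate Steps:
N(F) = -3*F² (N(F) = F*(F - 4*F) = F*(-3*F) = -3*F²)
L(o) = -12/o
(I(2, -2 + 1)*L(-1))*N(5) = (7*(-12/(-1)))*(-3*5²) = (7*(-12*(-1)))*(-3*25) = (7*12)*(-75) = 84*(-75) = -6300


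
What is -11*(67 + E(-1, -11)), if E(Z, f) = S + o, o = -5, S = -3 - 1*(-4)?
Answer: -693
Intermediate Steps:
S = 1 (S = -3 + 4 = 1)
E(Z, f) = -4 (E(Z, f) = 1 - 5 = -4)
-11*(67 + E(-1, -11)) = -11*(67 - 4) = -11*63 = -693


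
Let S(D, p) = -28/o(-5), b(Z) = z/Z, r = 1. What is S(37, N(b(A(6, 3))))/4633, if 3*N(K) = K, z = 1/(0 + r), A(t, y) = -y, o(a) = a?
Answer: 28/23165 ≈ 0.0012087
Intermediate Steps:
z = 1 (z = 1/(0 + 1) = 1/1 = 1)
b(Z) = 1/Z
N(K) = K/3
S(D, p) = 28/5 (S(D, p) = -28/(-5) = -28*(-⅕) = 28/5)
S(37, N(b(A(6, 3))))/4633 = (28/5)/4633 = (28/5)*(1/4633) = 28/23165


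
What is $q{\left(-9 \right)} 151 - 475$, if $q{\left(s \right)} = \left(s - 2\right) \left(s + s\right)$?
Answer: $29423$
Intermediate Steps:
$q{\left(s \right)} = 2 s \left(-2 + s\right)$ ($q{\left(s \right)} = \left(-2 + s\right) 2 s = 2 s \left(-2 + s\right)$)
$q{\left(-9 \right)} 151 - 475 = 2 \left(-9\right) \left(-2 - 9\right) 151 - 475 = 2 \left(-9\right) \left(-11\right) 151 - 475 = 198 \cdot 151 - 475 = 29898 - 475 = 29423$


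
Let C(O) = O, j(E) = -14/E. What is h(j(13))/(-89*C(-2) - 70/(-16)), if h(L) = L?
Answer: -112/18967 ≈ -0.0059050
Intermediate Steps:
h(j(13))/(-89*C(-2) - 70/(-16)) = (-14/13)/(-89*(-2) - 70/(-16)) = (-14*1/13)/(178 - 70*(-1/16)) = -14/(13*(178 + 35/8)) = -14/(13*1459/8) = -14/13*8/1459 = -112/18967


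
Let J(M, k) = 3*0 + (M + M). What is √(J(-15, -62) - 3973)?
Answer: I*√4003 ≈ 63.269*I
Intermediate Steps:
J(M, k) = 2*M (J(M, k) = 0 + 2*M = 2*M)
√(J(-15, -62) - 3973) = √(2*(-15) - 3973) = √(-30 - 3973) = √(-4003) = I*√4003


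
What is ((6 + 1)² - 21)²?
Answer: 784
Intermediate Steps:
((6 + 1)² - 21)² = (7² - 21)² = (49 - 21)² = 28² = 784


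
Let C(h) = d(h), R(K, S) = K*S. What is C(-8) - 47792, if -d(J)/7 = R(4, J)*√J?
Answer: -47792 + 448*I*√2 ≈ -47792.0 + 633.57*I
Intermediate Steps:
d(J) = -28*J^(3/2) (d(J) = -7*4*J*√J = -28*J^(3/2))
C(h) = -28*h^(3/2)
C(-8) - 47792 = -(-448)*I*√2 - 47792 = 448*I*√2 - 47792 = -47792 + 448*I*√2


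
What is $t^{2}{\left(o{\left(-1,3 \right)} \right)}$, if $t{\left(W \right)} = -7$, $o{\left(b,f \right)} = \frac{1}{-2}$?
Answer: $49$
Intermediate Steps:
$o{\left(b,f \right)} = - \frac{1}{2}$
$t^{2}{\left(o{\left(-1,3 \right)} \right)} = \left(-7\right)^{2} = 49$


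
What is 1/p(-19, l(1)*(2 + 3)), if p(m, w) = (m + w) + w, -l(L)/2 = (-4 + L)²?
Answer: -1/199 ≈ -0.0050251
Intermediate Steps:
l(L) = -2*(-4 + L)²
p(m, w) = m + 2*w
1/p(-19, l(1)*(2 + 3)) = 1/(-19 + 2*((-2*(-4 + 1)²)*(2 + 3))) = 1/(-19 + 2*(-2*(-3)²*5)) = 1/(-19 + 2*(-2*9*5)) = 1/(-19 + 2*(-18*5)) = 1/(-19 + 2*(-90)) = 1/(-19 - 180) = 1/(-199) = -1/199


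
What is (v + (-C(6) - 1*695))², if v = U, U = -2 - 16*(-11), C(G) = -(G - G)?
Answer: 271441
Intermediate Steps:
C(G) = 0 (C(G) = -1*0 = 0)
U = 174 (U = -2 + 176 = 174)
v = 174
(v + (-C(6) - 1*695))² = (174 + (-1*0 - 1*695))² = (174 + (0 - 695))² = (174 - 695)² = (-521)² = 271441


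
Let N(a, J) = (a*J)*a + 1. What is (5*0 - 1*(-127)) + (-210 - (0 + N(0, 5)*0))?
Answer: -83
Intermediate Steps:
N(a, J) = 1 + J*a² (N(a, J) = (J*a)*a + 1 = J*a² + 1 = 1 + J*a²)
(5*0 - 1*(-127)) + (-210 - (0 + N(0, 5)*0)) = (5*0 - 1*(-127)) + (-210 - (0 + (1 + 5*0²)*0)) = (0 + 127) + (-210 - (0 + (1 + 5*0)*0)) = 127 + (-210 - (0 + (1 + 0)*0)) = 127 + (-210 - (0 + 1*0)) = 127 + (-210 - (0 + 0)) = 127 + (-210 - 1*0) = 127 + (-210 + 0) = 127 - 210 = -83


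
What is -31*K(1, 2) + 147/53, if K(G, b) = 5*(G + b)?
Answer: -24498/53 ≈ -462.23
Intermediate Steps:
K(G, b) = 5*G + 5*b
-31*K(1, 2) + 147/53 = -31*(5*1 + 5*2) + 147/53 = -31*(5 + 10) + 147*(1/53) = -31*15 + 147/53 = -465 + 147/53 = -24498/53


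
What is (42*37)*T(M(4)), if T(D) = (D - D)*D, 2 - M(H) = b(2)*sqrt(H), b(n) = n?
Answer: 0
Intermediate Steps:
M(H) = 2 - 2*sqrt(H)
T(D) = 0 (T(D) = 0*D = 0)
(42*37)*T(M(4)) = (42*37)*0 = 1554*0 = 0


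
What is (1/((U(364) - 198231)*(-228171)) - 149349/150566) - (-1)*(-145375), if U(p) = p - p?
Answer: -990037446794102765533/6810185325223566 ≈ -1.4538e+5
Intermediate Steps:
U(p) = 0
(1/((U(364) - 198231)*(-228171)) - 149349/150566) - (-1)*(-145375) = (1/((0 - 198231)*(-228171)) - 149349/150566) - (-1)*(-145375) = (-1/228171/(-198231) - 149349*1/150566) - 1*145375 = (-1/198231*(-1/228171) - 149349/150566) - 145375 = (1/45230565501 - 149349/150566) - 145375 = -6755139726858283/6810185325223566 - 145375 = -990037446794102765533/6810185325223566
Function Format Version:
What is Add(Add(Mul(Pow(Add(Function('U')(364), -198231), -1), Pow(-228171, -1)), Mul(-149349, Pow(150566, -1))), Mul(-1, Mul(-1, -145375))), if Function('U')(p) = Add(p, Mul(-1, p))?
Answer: Rational(-990037446794102765533, 6810185325223566) ≈ -1.4538e+5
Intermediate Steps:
Function('U')(p) = 0
Add(Add(Mul(Pow(Add(Function('U')(364), -198231), -1), Pow(-228171, -1)), Mul(-149349, Pow(150566, -1))), Mul(-1, Mul(-1, -145375))) = Add(Add(Mul(Pow(Add(0, -198231), -1), Pow(-228171, -1)), Mul(-149349, Pow(150566, -1))), Mul(-1, Mul(-1, -145375))) = Add(Add(Mul(Pow(-198231, -1), Rational(-1, 228171)), Mul(-149349, Rational(1, 150566))), Mul(-1, 145375)) = Add(Add(Mul(Rational(-1, 198231), Rational(-1, 228171)), Rational(-149349, 150566)), -145375) = Add(Add(Rational(1, 45230565501), Rational(-149349, 150566)), -145375) = Add(Rational(-6755139726858283, 6810185325223566), -145375) = Rational(-990037446794102765533, 6810185325223566)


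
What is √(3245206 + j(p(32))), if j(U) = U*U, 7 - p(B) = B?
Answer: √3245831 ≈ 1801.6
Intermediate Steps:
p(B) = 7 - B
j(U) = U²
√(3245206 + j(p(32))) = √(3245206 + (7 - 1*32)²) = √(3245206 + (7 - 32)²) = √(3245206 + (-25)²) = √(3245206 + 625) = √3245831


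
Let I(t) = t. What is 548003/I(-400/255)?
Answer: -27948153/80 ≈ -3.4935e+5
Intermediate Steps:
548003/I(-400/255) = 548003/((-400/255)) = 548003/((-400*1/255)) = 548003/(-80/51) = 548003*(-51/80) = -27948153/80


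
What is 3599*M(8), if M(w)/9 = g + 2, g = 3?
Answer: 161955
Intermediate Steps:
M(w) = 45 (M(w) = 9*(3 + 2) = 9*5 = 45)
3599*M(8) = 3599*45 = 161955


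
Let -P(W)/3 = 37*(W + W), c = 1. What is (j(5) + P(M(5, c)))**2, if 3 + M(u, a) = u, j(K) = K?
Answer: 192721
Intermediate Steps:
M(u, a) = -3 + u
P(W) = -222*W (P(W) = -111*(W + W) = -111*2*W = -222*W)
(j(5) + P(M(5, c)))**2 = (5 - 222*(-3 + 5))**2 = (5 - 222*2)**2 = (5 - 444)**2 = (-439)**2 = 192721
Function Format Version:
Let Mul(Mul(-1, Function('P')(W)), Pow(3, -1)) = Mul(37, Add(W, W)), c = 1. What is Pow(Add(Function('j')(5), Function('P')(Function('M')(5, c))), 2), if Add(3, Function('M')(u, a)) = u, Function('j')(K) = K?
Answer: 192721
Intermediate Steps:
Function('M')(u, a) = Add(-3, u)
Function('P')(W) = Mul(-222, W) (Function('P')(W) = Mul(-3, Mul(37, Add(W, W))) = Mul(-3, Mul(37, Mul(2, W))) = Mul(-3, Mul(74, W)) = Mul(-222, W))
Pow(Add(Function('j')(5), Function('P')(Function('M')(5, c))), 2) = Pow(Add(5, Mul(-222, Add(-3, 5))), 2) = Pow(Add(5, Mul(-222, 2)), 2) = Pow(Add(5, -444), 2) = Pow(-439, 2) = 192721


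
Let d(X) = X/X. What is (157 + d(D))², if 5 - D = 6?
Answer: 24964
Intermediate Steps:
D = -1 (D = 5 - 1*6 = 5 - 6 = -1)
d(X) = 1
(157 + d(D))² = (157 + 1)² = 158² = 24964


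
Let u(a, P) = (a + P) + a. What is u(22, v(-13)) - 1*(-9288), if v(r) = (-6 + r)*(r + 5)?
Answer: 9484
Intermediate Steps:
v(r) = (-6 + r)*(5 + r)
u(a, P) = P + 2*a (u(a, P) = (P + a) + a = P + 2*a)
u(22, v(-13)) - 1*(-9288) = ((-30 + (-13)**2 - 1*(-13)) + 2*22) - 1*(-9288) = ((-30 + 169 + 13) + 44) + 9288 = (152 + 44) + 9288 = 196 + 9288 = 9484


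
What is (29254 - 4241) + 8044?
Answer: 33057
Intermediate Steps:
(29254 - 4241) + 8044 = 25013 + 8044 = 33057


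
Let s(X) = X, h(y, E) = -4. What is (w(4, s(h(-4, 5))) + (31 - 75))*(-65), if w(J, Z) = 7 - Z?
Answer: 2145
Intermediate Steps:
(w(4, s(h(-4, 5))) + (31 - 75))*(-65) = ((7 - 1*(-4)) + (31 - 75))*(-65) = ((7 + 4) - 44)*(-65) = (11 - 44)*(-65) = -33*(-65) = 2145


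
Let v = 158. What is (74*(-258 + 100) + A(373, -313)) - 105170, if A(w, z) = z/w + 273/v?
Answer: -6887092733/58934 ≈ -1.1686e+5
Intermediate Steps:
A(w, z) = 273/158 + z/w (A(w, z) = z/w + 273/158 = 273/158 + z/w)
(74*(-258 + 100) + A(373, -313)) - 105170 = (74*(-258 + 100) + (273/158 - 313/373)) - 105170 = (74*(-158) + (273/158 - 313*1/373)) - 105170 = (-11692 + (273/158 - 313/373)) - 105170 = (-11692 + 52375/58934) - 105170 = -689003953/58934 - 105170 = -6887092733/58934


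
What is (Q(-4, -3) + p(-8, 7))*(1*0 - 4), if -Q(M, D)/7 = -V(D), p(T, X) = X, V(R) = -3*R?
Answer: -280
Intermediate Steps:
Q(M, D) = -21*D (Q(M, D) = -(-7)*(-3*D) = -21*D)
(Q(-4, -3) + p(-8, 7))*(1*0 - 4) = (-21*(-3) + 7)*(1*0 - 4) = (63 + 7)*(0 - 4) = 70*(-4) = -280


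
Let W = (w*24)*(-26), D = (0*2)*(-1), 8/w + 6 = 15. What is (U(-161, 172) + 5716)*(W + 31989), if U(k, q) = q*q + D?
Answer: 3328895900/3 ≈ 1.1096e+9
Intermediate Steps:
w = 8/9 (w = 8/(-6 + 15) = 8/9 ≈ 0.88889)
D = 0 (D = 0*(-1) = 0)
W = -1664/3 (W = ((8/9)*24)*(-26) = (64/3)*(-26) = -1664/3 ≈ -554.67)
U(k, q) = q² (U(k, q) = q*q + 0 = q² + 0 = q²)
(U(-161, 172) + 5716)*(W + 31989) = (172² + 5716)*(-1664/3 + 31989) = (29584 + 5716)*(94303/3) = 35300*(94303/3) = 3328895900/3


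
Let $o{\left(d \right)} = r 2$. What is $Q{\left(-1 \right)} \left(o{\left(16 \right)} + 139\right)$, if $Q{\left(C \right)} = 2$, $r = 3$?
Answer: $290$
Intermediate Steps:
$o{\left(d \right)} = 6$ ($o{\left(d \right)} = 3 \cdot 2 = 6$)
$Q{\left(-1 \right)} \left(o{\left(16 \right)} + 139\right) = 2 \left(6 + 139\right) = 2 \cdot 145 = 290$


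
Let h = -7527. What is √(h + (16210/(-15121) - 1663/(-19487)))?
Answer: 2*I*√163406695582568962238/294662927 ≈ 86.764*I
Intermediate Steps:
√(h + (16210/(-15121) - 1663/(-19487))) = √(-7527 + (16210/(-15121) - 1663/(-19487))) = √(-7527 + (16210*(-1/15121) - 1663*(-1/19487))) = √(-7527 + (-16210/15121 + 1663/19487)) = √(-7527 - 290738047/294662927) = √(-2218218589576/294662927) = 2*I*√163406695582568962238/294662927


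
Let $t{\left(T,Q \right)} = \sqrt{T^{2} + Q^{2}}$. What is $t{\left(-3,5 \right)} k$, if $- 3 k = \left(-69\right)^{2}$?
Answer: $- 1587 \sqrt{34} \approx -9253.7$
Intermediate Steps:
$k = -1587$ ($k = - \frac{\left(-69\right)^{2}}{3} = \left(- \frac{1}{3}\right) 4761 = -1587$)
$t{\left(T,Q \right)} = \sqrt{Q^{2} + T^{2}}$
$t{\left(-3,5 \right)} k = \sqrt{5^{2} + \left(-3\right)^{2}} \left(-1587\right) = \sqrt{25 + 9} \left(-1587\right) = \sqrt{34} \left(-1587\right) = - 1587 \sqrt{34}$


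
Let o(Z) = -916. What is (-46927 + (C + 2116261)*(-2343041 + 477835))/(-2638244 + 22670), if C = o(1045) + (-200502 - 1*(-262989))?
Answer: 4062105360319/2615574 ≈ 1.5530e+6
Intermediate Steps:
C = 61571 (C = -916 + (-200502 - 1*(-262989)) = -916 + (-200502 + 262989) = -916 + 62487 = 61571)
(-46927 + (C + 2116261)*(-2343041 + 477835))/(-2638244 + 22670) = (-46927 + (61571 + 2116261)*(-2343041 + 477835))/(-2638244 + 22670) = (-46927 + 2177832*(-1865206))/(-2615574) = (-46927 - 4062105313392)*(-1/2615574) = -4062105360319*(-1/2615574) = 4062105360319/2615574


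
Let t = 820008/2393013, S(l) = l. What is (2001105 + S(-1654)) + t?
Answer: 227843478851/113953 ≈ 1.9995e+6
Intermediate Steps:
t = 39048/113953 (t = 820008*(1/2393013) = 39048/113953 ≈ 0.34267)
(2001105 + S(-1654)) + t = (2001105 - 1654) + 39048/113953 = 1999451 + 39048/113953 = 227843478851/113953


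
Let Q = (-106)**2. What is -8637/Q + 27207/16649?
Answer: 161900439/187068164 ≈ 0.86546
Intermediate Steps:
Q = 11236
-8637/Q + 27207/16649 = -8637/11236 + 27207/16649 = 161900439/187068164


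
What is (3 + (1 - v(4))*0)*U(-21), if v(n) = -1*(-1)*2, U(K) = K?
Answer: -63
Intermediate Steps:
v(n) = 2 (v(n) = 1*2 = 2)
(3 + (1 - v(4))*0)*U(-21) = (3 + (1 - 1*2)*0)*(-21) = (3 + (1 - 2)*0)*(-21) = (3 - 1*0)*(-21) = (3 + 0)*(-21) = 3*(-21) = -63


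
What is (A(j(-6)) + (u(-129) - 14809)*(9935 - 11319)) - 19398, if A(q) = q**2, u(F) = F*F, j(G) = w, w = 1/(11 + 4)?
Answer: -574849349/225 ≈ -2.5549e+6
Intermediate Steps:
w = 1/15 ≈ 0.066667
j(G) = 1/15
u(F) = F**2
(A(j(-6)) + (u(-129) - 14809)*(9935 - 11319)) - 19398 = ((1/15)**2 + ((-129)**2 - 14809)*(9935 - 11319)) - 19398 = (1/225 + (16641 - 14809)*(-1384)) - 19398 = (1/225 + 1832*(-1384)) - 19398 = (1/225 - 2535488) - 19398 = -570484799/225 - 19398 = -574849349/225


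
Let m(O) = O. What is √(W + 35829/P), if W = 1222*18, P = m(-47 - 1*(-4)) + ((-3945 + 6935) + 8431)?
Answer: 3*√316442808314/11378 ≈ 148.32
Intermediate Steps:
P = 11378 (P = (-47 - 1*(-4)) + ((-3945 + 6935) + 8431) = (-47 + 4) + (2990 + 8431) = -43 + 11421 = 11378)
W = 21996
√(W + 35829/P) = √(21996 + 35829/11378) = √(250306317/11378) = 3*√316442808314/11378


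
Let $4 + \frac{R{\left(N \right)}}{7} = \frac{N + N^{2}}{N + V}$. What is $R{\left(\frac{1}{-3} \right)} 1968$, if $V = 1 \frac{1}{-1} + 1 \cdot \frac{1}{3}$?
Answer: $- \frac{156128}{3} \approx -52043.0$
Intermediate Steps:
$V = - \frac{2}{3}$ ($V = 1 \left(-1\right) + 1 \cdot \frac{1}{3} = -1 + \frac{1}{3} = - \frac{2}{3} \approx -0.66667$)
$R{\left(N \right)} = -28 + \frac{7 \left(N + N^{2}\right)}{- \frac{2}{3} + N}$ ($R{\left(N \right)} = -28 + 7 \frac{N + N^{2}}{N - \frac{2}{3}} = -28 + 7 \frac{N + N^{2}}{- \frac{2}{3} + N} = -28 + \frac{7 \left(N + N^{2}\right)}{- \frac{2}{3} + N}$)
$R{\left(\frac{1}{-3} \right)} 1968 = \frac{7 \left(8 - \frac{9}{-3} + 3 \left(\frac{1}{-3}\right)^{2}\right)}{-2 + \frac{3}{-3}} \cdot 1968 = \frac{7 \left(8 - -3 + 3 \left(- \frac{1}{3}\right)^{2}\right)}{-2 + 3 \left(- \frac{1}{3}\right)} 1968 = \frac{7 \left(8 + 3 + 3 \cdot \frac{1}{9}\right)}{-2 - 1} \cdot 1968 = \frac{7 \left(8 + 3 + \frac{1}{3}\right)}{-3} \cdot 1968 = 7 \left(- \frac{1}{3}\right) \frac{34}{3} \cdot 1968 = \left(- \frac{238}{9}\right) 1968 = - \frac{156128}{3}$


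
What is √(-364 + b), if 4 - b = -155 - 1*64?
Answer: I*√141 ≈ 11.874*I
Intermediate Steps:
b = 223 (b = 4 - (-155 - 1*64) = 4 - (-155 - 64) = 4 - 1*(-219) = 4 + 219 = 223)
√(-364 + b) = √(-364 + 223) = √(-141) = I*√141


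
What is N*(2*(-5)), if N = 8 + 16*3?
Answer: -560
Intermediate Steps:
N = 56 (N = 8 + 48 = 56)
N*(2*(-5)) = 56*(2*(-5)) = 56*(-10) = -560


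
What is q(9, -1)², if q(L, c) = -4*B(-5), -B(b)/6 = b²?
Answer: 360000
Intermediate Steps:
B(b) = -6*b²
q(L, c) = 600 (q(L, c) = -(-24)*(-5)² = -(-24)*25 = -4*(-150) = 600)
q(9, -1)² = 600² = 360000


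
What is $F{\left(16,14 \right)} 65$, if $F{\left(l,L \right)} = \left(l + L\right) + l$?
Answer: $2990$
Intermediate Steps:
$F{\left(l,L \right)} = L + 2 l$ ($F{\left(l,L \right)} = \left(L + l\right) + l = L + 2 l$)
$F{\left(16,14 \right)} 65 = \left(14 + 2 \cdot 16\right) 65 = \left(14 + 32\right) 65 = 46 \cdot 65 = 2990$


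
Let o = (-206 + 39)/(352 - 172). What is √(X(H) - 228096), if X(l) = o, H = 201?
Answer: I*√205287235/30 ≈ 477.59*I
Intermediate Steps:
o = -167/180 ≈ -0.92778
X(l) = -167/180
√(X(H) - 228096) = √(-167/180 - 228096) = √(-41057447/180) = I*√205287235/30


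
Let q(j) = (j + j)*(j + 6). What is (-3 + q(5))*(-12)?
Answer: -1284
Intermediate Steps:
q(j) = 2*j*(6 + j) (q(j) = (2*j)*(6 + j) = 2*j*(6 + j))
(-3 + q(5))*(-12) = (-3 + 2*5*(6 + 5))*(-12) = (-3 + 2*5*11)*(-12) = (-3 + 110)*(-12) = 107*(-12) = -1284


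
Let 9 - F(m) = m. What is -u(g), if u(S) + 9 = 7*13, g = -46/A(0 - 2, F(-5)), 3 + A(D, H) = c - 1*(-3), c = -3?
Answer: -82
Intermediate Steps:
F(m) = 9 - m
A(D, H) = -3 (A(D, H) = -3 + (-3 - 1*(-3)) = -3 + (-3 + 3) = -3 + 0 = -3)
g = 46/3 (g = -46/(-3) = -46*(-1/3) = 46/3 ≈ 15.333)
u(S) = 82 (u(S) = -9 + 7*13 = -9 + 91 = 82)
-u(g) = -1*82 = -82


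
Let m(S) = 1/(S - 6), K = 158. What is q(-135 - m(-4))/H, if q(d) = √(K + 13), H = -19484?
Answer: -3*√19/19484 ≈ -0.00067115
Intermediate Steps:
m(S) = 1/(-6 + S)
q(d) = 3*√19 (q(d) = √(158 + 13) = √171 = 3*√19)
q(-135 - m(-4))/H = (3*√19)/(-19484) = (3*√19)*(-1/19484) = -3*√19/19484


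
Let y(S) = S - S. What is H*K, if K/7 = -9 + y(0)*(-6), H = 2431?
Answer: -153153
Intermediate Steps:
y(S) = 0
K = -63 (K = 7*(-9 + 0*(-6)) = 7*(-9 + 0) = 7*(-9) = -63)
H*K = 2431*(-63) = -153153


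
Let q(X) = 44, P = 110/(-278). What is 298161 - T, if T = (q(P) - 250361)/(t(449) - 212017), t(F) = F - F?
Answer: 63214950420/212017 ≈ 2.9816e+5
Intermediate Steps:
t(F) = 0
P = -55/139 (P = 110*(-1/278) = -55/139 ≈ -0.39568)
T = 250317/212017 (T = (44 - 250361)/(0 - 212017) = -250317/(-212017) = -250317*(-1/212017) = 250317/212017 ≈ 1.1806)
298161 - T = 298161 - 1*250317/212017 = 298161 - 250317/212017 = 63214950420/212017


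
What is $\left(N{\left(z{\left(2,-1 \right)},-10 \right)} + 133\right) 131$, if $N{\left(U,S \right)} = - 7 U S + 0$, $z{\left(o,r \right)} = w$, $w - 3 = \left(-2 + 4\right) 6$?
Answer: $154973$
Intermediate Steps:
$w = 15$ ($w = 3 + \left(-2 + 4\right) 6 = 3 + 2 \cdot 6 = 3 + 12 = 15$)
$z{\left(o,r \right)} = 15$
$N{\left(U,S \right)} = - 7 S U$ ($N{\left(U,S \right)} = - 7 S U + 0 = - 7 S U$)
$\left(N{\left(z{\left(2,-1 \right)},-10 \right)} + 133\right) 131 = \left(\left(-7\right) \left(-10\right) 15 + 133\right) 131 = \left(1050 + 133\right) 131 = 1183 \cdot 131 = 154973$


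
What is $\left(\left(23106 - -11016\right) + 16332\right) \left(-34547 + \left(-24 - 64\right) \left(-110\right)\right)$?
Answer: $-1254639618$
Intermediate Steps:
$\left(\left(23106 - -11016\right) + 16332\right) \left(-34547 + \left(-24 - 64\right) \left(-110\right)\right) = \left(\left(23106 + 11016\right) + 16332\right) \left(-34547 - -9680\right) = \left(34122 + 16332\right) \left(-34547 + 9680\right) = 50454 \left(-24867\right) = -1254639618$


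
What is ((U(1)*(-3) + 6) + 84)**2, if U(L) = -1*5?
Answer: 11025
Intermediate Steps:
U(L) = -5
((U(1)*(-3) + 6) + 84)**2 = ((-5*(-3) + 6) + 84)**2 = ((15 + 6) + 84)**2 = (21 + 84)**2 = 105**2 = 11025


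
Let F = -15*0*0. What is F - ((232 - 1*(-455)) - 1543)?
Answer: 856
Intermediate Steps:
F = 0 (F = 0*0 = 0)
F - ((232 - 1*(-455)) - 1543) = 0 - ((232 - 1*(-455)) - 1543) = 0 - ((232 + 455) - 1543) = 0 - (687 - 1543) = 0 - 1*(-856) = 0 + 856 = 856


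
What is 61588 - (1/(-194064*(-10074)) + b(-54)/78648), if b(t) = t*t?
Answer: 394565588589780035/6406537411872 ≈ 61588.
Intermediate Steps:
b(t) = t²
61588 - (1/(-194064*(-10074)) + b(-54)/78648) = 61588 - (1/(-194064*(-10074)) + (-54)²/78648) = 61588 - (-1/194064*(-1/10074) + 2916*(1/78648)) = 61588 - (1/1955000736 + 243/6554) = 61588 - 1*237532592701/6406537411872 = 61588 - 237532592701/6406537411872 = 394565588589780035/6406537411872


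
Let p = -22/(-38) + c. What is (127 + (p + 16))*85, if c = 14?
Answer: 254490/19 ≈ 13394.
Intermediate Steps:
p = 277/19 (p = -22/(-38) + 14 = -22*(-1/38) + 14 = 11/19 + 14 = 277/19 ≈ 14.579)
(127 + (p + 16))*85 = (127 + (277/19 + 16))*85 = (127 + 581/19)*85 = (2994/19)*85 = 254490/19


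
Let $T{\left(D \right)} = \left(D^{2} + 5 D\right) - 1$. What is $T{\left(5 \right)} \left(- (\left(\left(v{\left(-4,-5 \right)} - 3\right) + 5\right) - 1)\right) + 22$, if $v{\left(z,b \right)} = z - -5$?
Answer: $-76$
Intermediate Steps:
$v{\left(z,b \right)} = 5 + z$ ($v{\left(z,b \right)} = z + 5 = 5 + z$)
$T{\left(D \right)} = -1 + D^{2} + 5 D$
$T{\left(5 \right)} \left(- (\left(\left(v{\left(-4,-5 \right)} - 3\right) + 5\right) - 1)\right) + 22 = \left(-1 + 5^{2} + 5 \cdot 5\right) \left(- (\left(\left(\left(5 - 4\right) - 3\right) + 5\right) - 1)\right) + 22 = \left(-1 + 25 + 25\right) \left(- (\left(\left(1 - 3\right) + 5\right) - 1)\right) + 22 = 49 \left(- (\left(-2 + 5\right) - 1)\right) + 22 = 49 \left(- (3 - 1)\right) + 22 = 49 \left(\left(-1\right) 2\right) + 22 = 49 \left(-2\right) + 22 = -98 + 22 = -76$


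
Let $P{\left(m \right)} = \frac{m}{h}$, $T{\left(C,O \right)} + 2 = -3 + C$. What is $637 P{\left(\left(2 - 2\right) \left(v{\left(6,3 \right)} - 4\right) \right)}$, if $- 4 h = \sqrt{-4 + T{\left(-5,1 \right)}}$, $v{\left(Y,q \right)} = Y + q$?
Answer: $0$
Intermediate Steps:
$T{\left(C,O \right)} = -5 + C$ ($T{\left(C,O \right)} = -2 + \left(-3 + C\right) = -5 + C$)
$h = - \frac{i \sqrt{14}}{4}$ ($h = - \frac{\sqrt{-4 - 10}}{4} = - \frac{\sqrt{-14}}{4} = - \frac{i \sqrt{14}}{4} \approx - 0.93541 i$)
$P{\left(m \right)} = \frac{2 i m \sqrt{14}}{7}$ ($P{\left(m \right)} = \frac{m}{\left(- \frac{1}{4}\right) i \sqrt{14}} = m \frac{2 i \sqrt{14}}{7} = \frac{2 i m \sqrt{14}}{7}$)
$637 P{\left(\left(2 - 2\right) \left(v{\left(6,3 \right)} - 4\right) \right)} = 637 \frac{2 i \left(2 - 2\right) \left(\left(6 + 3\right) - 4\right) \sqrt{14}}{7} = 637 \frac{2 i 0 \left(9 - 4\right) \sqrt{14}}{7} = 637 \frac{2 i 0 \cdot 5 \sqrt{14}}{7} = 637 \cdot \frac{2}{7} i 0 \sqrt{14} = 637 \cdot 0 = 0$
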